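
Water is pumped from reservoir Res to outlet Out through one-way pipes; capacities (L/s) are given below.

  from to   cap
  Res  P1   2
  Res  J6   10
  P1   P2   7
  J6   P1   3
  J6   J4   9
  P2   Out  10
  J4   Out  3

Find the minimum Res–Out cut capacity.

8

Augment Res→P1→P2→Out: bottleneck 2, flow now 2.
Augment Res→J6→J4→Out: bottleneck 3, flow now 5.
Augment Res→J6→P1→P2→Out: bottleneck 3, flow now 8.
No augmenting path remains; maximum flow = 8.
By max-flow min-cut, the minimum cut capacity equals the max flow.
In the residual graph, reachable from Res: {Res, J6, J4}.
Min-cut edges: Res→P1 (2), J6→P1 (3), J4→Out (3); capacity 2 + 3 + 3 = 8.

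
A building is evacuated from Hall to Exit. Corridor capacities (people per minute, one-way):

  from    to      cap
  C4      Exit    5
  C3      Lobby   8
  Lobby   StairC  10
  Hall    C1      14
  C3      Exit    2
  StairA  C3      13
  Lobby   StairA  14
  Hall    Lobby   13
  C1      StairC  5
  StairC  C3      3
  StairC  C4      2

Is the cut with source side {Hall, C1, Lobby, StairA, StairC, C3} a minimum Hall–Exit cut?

Yes — it is a minimum cut (capacity 4).

Given cut capacity: 2 + 2 = 4.
Augment Hall→C1→StairC→C4→Exit: bottleneck 2, flow now 2.
Augment Hall→C1→StairC→C3→Exit: bottleneck 2, flow now 4.
No augmenting path remains; maximum flow = 4.
Cut capacity 4 equals the max flow, so it is a minimum cut.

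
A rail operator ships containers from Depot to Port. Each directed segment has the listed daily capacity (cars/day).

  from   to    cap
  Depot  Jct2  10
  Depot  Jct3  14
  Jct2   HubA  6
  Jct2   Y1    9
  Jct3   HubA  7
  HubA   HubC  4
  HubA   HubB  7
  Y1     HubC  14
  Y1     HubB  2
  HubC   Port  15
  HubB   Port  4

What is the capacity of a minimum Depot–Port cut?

17

Augment Depot→Jct2→HubA→HubC→Port: bottleneck 4, flow now 4.
Augment Depot→Jct2→HubA→HubB→Port: bottleneck 2, flow now 6.
Augment Depot→Jct2→Y1→HubC→Port: bottleneck 4, flow now 10.
Augment Depot→Jct3→HubA→HubB→Port: bottleneck 2, flow now 12.
Augment Depot→Jct3→HubA→Jct2→Y1→HubC→Port: bottleneck 5, flow now 17. (uses reverse residual edge)
No augmenting path remains; maximum flow = 17.
By max-flow min-cut, the minimum cut capacity equals the max flow.
In the residual graph, reachable from Depot: {Depot, Jct3}.
Min-cut edges: Depot→Jct2 (10), Jct3→HubA (7); capacity 10 + 7 = 17.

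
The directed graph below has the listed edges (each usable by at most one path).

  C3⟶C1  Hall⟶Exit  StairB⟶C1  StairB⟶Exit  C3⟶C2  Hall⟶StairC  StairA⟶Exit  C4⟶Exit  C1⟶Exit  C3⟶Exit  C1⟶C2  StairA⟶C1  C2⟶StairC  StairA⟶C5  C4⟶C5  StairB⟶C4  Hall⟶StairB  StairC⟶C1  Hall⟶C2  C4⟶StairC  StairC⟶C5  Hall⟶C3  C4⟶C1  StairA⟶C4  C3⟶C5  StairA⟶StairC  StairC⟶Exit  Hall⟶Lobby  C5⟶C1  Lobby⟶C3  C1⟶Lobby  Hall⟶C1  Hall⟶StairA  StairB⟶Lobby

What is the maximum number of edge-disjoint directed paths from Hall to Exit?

Assign every edge capacity 1; by Menger, the answer equals the max flow.
Path Hall→Exit (+1); total 1.
Path Hall→StairA→Exit (+1); total 2.
Path Hall→C3→Exit (+1); total 3.
Path Hall→StairB→Exit (+1); total 4.
Path Hall→C1→Exit (+1); total 5.
Path Hall→StairC→Exit (+1); total 6.
No residual Hall→Exit path; max flow = 6.
Certifying cut of size 6: {C1→Exit, C3→Exit, Hall→Exit, Hall→StairA, Hall→StairB, StairC→Exit}.

6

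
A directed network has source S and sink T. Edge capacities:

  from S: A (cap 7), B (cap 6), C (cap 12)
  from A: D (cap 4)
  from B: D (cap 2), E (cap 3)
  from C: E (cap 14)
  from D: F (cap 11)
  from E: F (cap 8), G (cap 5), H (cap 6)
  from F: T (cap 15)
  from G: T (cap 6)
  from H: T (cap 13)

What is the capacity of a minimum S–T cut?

Augment S→A→D→F→T: bottleneck 4, flow now 4.
Augment S→B→D→F→T: bottleneck 2, flow now 6.
Augment S→B→E→F→T: bottleneck 3, flow now 9.
Augment S→C→E→F→T: bottleneck 5, flow now 14.
Augment S→C→E→G→T: bottleneck 5, flow now 19.
Augment S→C→E→H→T: bottleneck 2, flow now 21.
No augmenting path remains; maximum flow = 21.
By max-flow min-cut, the minimum cut capacity equals the max flow.
In the residual graph, reachable from S: {S, A, B}.
Min-cut edges: S→C (12), A→D (4), B→D (2), B→E (3); capacity 12 + 4 + 2 + 3 = 21.

21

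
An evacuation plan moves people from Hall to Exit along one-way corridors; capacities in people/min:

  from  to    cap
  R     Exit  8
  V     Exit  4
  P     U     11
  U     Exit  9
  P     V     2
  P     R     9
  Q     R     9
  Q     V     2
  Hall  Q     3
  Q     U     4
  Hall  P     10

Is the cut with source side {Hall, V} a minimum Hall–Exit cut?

No — its capacity is 17, but the minimum cut has capacity 13.

Given cut capacity: 10 + 3 + 4 = 17.
Augment Hall→P→R→Exit: bottleneck 8, flow now 8.
Augment Hall→P→U→Exit: bottleneck 2, flow now 10.
Augment Hall→Q→U→Exit: bottleneck 3, flow now 13.
No augmenting path remains; maximum flow = 13.
In the residual graph, reachable from Hall: {Hall}.
Min-cut edges: Hall→P (10), Hall→Q (3); capacity 10 + 3 = 13.
Cut capacity 17 exceeds the max flow 13, so it is not minimum.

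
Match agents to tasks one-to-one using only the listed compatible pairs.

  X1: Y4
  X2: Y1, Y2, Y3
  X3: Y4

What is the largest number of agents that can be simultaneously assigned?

Unit-capacity flow: source→left, listed edges, right→sink; max matching = max flow.
Augmenting path X1→Y4 (+1); matched 1.
Augmenting path X2→Y1 (+1); matched 2.
No augmenting path remains; maximum matching = 2.
König certificate: {X2, Y4} is a vertex cover of size 2 (every listed pair touches it), so no matching can be larger.

2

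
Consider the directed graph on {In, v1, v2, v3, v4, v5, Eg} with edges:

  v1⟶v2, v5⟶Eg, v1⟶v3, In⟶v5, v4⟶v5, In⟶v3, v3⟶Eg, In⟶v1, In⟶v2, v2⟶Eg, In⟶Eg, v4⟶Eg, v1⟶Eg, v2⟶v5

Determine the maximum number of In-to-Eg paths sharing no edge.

5

Assign every edge capacity 1; by Menger, the answer equals the max flow.
Path In→Eg (+1); total 1.
Path In→v1→Eg (+1); total 2.
Path In→v2→Eg (+1); total 3.
Path In→v3→Eg (+1); total 4.
Path In→v5→Eg (+1); total 5.
No residual In→Eg path; max flow = 5.
Certifying cut of size 5: {In→Eg, In→v1, In→v2, In→v3, In→v5}.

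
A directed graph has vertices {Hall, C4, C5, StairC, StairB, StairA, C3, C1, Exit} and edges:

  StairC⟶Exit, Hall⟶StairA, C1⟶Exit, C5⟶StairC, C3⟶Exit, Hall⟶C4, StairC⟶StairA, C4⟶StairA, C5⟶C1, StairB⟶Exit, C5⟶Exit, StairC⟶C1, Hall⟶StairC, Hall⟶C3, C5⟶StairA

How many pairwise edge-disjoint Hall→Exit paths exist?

Assign every edge capacity 1; by Menger, the answer equals the max flow.
Path Hall→StairC→Exit (+1); total 1.
Path Hall→C3→Exit (+1); total 2.
No residual Hall→Exit path; max flow = 2.
Certifying cut of size 2: {Hall→C3, Hall→StairC}.

2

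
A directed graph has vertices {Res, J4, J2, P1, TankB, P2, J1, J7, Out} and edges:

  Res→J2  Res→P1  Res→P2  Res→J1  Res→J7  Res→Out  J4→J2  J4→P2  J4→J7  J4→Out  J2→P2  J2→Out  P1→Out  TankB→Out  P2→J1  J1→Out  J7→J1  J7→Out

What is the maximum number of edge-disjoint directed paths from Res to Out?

Assign every edge capacity 1; by Menger, the answer equals the max flow.
Path Res→Out (+1); total 1.
Path Res→J2→Out (+1); total 2.
Path Res→P1→Out (+1); total 3.
Path Res→J1→Out (+1); total 4.
Path Res→J7→Out (+1); total 5.
No residual Res→Out path; max flow = 5.
Certifying cut of size 5: {J1→Out, Res→J2, Res→J7, Res→Out, Res→P1}.

5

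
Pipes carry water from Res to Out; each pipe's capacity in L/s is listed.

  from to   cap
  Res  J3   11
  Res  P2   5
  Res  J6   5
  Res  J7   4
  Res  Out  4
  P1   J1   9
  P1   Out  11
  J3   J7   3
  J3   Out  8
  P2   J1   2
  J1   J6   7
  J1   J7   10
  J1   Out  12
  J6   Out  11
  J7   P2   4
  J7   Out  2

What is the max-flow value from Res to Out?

21

Augment Res→Out: bottleneck 4, flow now 4.
Augment Res→J3→Out: bottleneck 8, flow now 12.
Augment Res→J6→Out: bottleneck 5, flow now 17.
Augment Res→J7→Out: bottleneck 2, flow now 19.
Augment Res→P2→J1→Out: bottleneck 2, flow now 21.
No augmenting path remains; maximum flow = 21.
In the residual graph, reachable from Res: {Res, J3, P2, J7}.
Min-cut edges: Res→J6 (5), Res→Out (4), J3→Out (8), P2→J1 (2), J7→Out (2); capacity 5 + 4 + 8 + 2 + 2 = 21.
This cut is saturated, so no flow can exceed 21.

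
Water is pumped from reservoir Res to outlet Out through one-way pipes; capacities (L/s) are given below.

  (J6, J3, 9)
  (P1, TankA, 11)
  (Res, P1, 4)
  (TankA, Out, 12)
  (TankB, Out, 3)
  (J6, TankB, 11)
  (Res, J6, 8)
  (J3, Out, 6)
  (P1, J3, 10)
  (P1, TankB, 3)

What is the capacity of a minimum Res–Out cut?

12

Augment Res→P1→J3→Out: bottleneck 4, flow now 4.
Augment Res→J6→J3→Out: bottleneck 2, flow now 6.
Augment Res→J6→TankB→Out: bottleneck 3, flow now 9.
Augment Res→J6→J3→P1→TankA→Out: bottleneck 3, flow now 12. (uses reverse residual edge)
No augmenting path remains; maximum flow = 12.
By max-flow min-cut, the minimum cut capacity equals the max flow.
In the residual graph, reachable from Res: {Res}.
Min-cut edges: Res→P1 (4), Res→J6 (8); capacity 4 + 8 = 12.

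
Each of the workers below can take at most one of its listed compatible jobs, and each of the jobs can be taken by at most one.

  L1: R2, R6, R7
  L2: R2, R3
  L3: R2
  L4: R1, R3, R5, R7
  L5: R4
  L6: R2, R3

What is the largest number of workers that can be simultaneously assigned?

Unit-capacity flow: source→left, listed edges, right→sink; max matching = max flow.
Augmenting path L1→R2 (+1); matched 1.
Augmenting path L2→R3 (+1); matched 2.
Augmenting path L4→R1 (+1); matched 3.
Augmenting path L5→R4 (+1); matched 4.
Augmenting path L3→R2→L1→R6 (+1); matched 5.
No augmenting path remains; maximum matching = 5.
König certificate: {L1, L4, L5, R2, R3} is a vertex cover of size 5 (every listed pair touches it), so no matching can be larger.

5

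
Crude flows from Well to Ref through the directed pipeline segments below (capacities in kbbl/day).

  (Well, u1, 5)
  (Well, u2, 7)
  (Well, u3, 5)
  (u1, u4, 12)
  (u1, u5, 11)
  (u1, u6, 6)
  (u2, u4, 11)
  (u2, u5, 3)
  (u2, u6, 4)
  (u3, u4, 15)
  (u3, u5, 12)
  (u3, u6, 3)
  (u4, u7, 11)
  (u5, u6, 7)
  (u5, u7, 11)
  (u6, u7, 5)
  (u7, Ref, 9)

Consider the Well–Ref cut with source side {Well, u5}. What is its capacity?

35

Edges leaving {Well, u5}: Well→u1 (5), Well→u2 (7), Well→u3 (5), u5→u6 (7), u5→u7 (11).
Cut capacity = 5 + 7 + 5 + 7 + 11 = 35.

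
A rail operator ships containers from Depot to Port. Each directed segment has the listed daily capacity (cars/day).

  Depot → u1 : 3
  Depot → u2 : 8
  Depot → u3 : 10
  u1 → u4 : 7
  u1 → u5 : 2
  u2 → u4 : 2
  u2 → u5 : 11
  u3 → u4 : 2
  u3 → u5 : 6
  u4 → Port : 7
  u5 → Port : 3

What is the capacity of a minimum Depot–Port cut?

Augment Depot→u1→u4→Port: bottleneck 3, flow now 3.
Augment Depot→u2→u4→Port: bottleneck 2, flow now 5.
Augment Depot→u2→u5→Port: bottleneck 3, flow now 8.
Augment Depot→u3→u4→Port: bottleneck 2, flow now 10.
No augmenting path remains; maximum flow = 10.
By max-flow min-cut, the minimum cut capacity equals the max flow.
In the residual graph, reachable from Depot: {Depot, u2, u3, u5}.
Min-cut edges: Depot→u1 (3), u2→u4 (2), u3→u4 (2), u5→Port (3); capacity 3 + 2 + 2 + 3 = 10.

10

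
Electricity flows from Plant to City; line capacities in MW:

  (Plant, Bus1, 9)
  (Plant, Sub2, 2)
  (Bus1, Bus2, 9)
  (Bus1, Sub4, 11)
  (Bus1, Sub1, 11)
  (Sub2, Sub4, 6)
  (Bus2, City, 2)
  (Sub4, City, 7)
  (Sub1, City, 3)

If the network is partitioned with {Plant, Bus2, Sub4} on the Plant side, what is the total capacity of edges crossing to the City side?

20

Edges leaving {Plant, Bus2, Sub4}: Plant→Bus1 (9), Plant→Sub2 (2), Bus2→City (2), Sub4→City (7).
Cut capacity = 9 + 2 + 2 + 7 = 20.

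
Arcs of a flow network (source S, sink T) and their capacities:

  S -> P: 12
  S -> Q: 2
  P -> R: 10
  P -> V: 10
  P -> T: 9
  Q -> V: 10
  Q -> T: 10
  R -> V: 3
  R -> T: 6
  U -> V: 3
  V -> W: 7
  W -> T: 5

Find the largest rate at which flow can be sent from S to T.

Augment S→P→T: bottleneck 9, flow now 9.
Augment S→Q→T: bottleneck 2, flow now 11.
Augment S→P→R→T: bottleneck 3, flow now 14.
No augmenting path remains; maximum flow = 14.
In the residual graph, reachable from S: {S}.
Min-cut edges: S→P (12), S→Q (2); capacity 12 + 2 = 14.
This cut is saturated, so no flow can exceed 14.

14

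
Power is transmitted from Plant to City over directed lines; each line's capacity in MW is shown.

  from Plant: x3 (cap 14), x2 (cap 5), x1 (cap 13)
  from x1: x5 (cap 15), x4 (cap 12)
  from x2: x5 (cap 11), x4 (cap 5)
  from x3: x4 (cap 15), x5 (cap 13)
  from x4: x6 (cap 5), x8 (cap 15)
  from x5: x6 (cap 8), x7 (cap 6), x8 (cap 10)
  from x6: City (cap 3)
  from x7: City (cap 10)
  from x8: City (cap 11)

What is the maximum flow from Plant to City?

Augment Plant→x1→x4→x6→City: bottleneck 3, flow now 3.
Augment Plant→x1→x4→x8→City: bottleneck 9, flow now 12.
Augment Plant→x1→x5→x7→City: bottleneck 1, flow now 13.
Augment Plant→x2→x4→x8→City: bottleneck 2, flow now 15.
Augment Plant→x2→x5→x7→City: bottleneck 3, flow now 18.
Augment Plant→x3→x5→x7→City: bottleneck 2, flow now 20.
No augmenting path remains; maximum flow = 20.
In the residual graph, reachable from Plant: {Plant, x1, x2, x3, x4, x5, x6, x8}.
Min-cut edges: x5→x7 (6), x6→City (3), x8→City (11); capacity 6 + 3 + 11 = 20.
This cut is saturated, so no flow can exceed 20.

20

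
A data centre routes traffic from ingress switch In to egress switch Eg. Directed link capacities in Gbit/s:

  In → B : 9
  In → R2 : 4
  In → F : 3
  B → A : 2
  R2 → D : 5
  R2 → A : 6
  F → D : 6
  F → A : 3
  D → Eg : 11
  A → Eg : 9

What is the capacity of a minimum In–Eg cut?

Augment In→B→A→Eg: bottleneck 2, flow now 2.
Augment In→R2→D→Eg: bottleneck 4, flow now 6.
Augment In→F→D→Eg: bottleneck 3, flow now 9.
No augmenting path remains; maximum flow = 9.
By max-flow min-cut, the minimum cut capacity equals the max flow.
In the residual graph, reachable from In: {In, B}.
Min-cut edges: In→R2 (4), In→F (3), B→A (2); capacity 4 + 3 + 2 = 9.

9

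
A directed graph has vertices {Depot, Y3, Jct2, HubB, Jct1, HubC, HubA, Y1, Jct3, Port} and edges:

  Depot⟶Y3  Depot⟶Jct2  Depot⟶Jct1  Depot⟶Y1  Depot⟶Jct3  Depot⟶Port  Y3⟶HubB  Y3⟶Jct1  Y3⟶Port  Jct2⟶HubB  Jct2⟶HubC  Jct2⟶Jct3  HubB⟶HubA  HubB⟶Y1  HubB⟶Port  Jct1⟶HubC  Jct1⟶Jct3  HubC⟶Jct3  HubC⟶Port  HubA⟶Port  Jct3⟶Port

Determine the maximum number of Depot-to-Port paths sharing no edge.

Assign every edge capacity 1; by Menger, the answer equals the max flow.
Path Depot→Port (+1); total 1.
Path Depot→Y3→Port (+1); total 2.
Path Depot→Jct3→Port (+1); total 3.
Path Depot→Jct2→HubB→Port (+1); total 4.
Path Depot→Jct1→HubC→Port (+1); total 5.
No residual Depot→Port path; max flow = 5.
Certifying cut of size 5: {Depot→Jct1, Depot→Jct2, Depot→Jct3, Depot→Port, Depot→Y3}.

5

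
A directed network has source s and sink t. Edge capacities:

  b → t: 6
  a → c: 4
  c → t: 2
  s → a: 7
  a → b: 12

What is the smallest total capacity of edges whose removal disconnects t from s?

Augment s→a→b→t: bottleneck 6, flow now 6.
Augment s→a→c→t: bottleneck 1, flow now 7.
No augmenting path remains; maximum flow = 7.
By max-flow min-cut, the minimum cut capacity equals the max flow.
In the residual graph, reachable from s: {s}.
Min-cut edges: s→a (7); capacity 7 = 7.

7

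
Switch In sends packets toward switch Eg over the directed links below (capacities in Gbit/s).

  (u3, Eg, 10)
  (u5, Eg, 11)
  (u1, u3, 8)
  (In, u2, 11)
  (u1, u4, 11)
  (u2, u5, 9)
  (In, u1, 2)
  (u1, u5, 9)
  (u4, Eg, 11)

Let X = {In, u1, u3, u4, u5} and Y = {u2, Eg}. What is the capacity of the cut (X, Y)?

43

Edges leaving {In, u1, u3, u4, u5}: In→u2 (11), u3→Eg (10), u4→Eg (11), u5→Eg (11).
Cut capacity = 11 + 10 + 11 + 11 = 43.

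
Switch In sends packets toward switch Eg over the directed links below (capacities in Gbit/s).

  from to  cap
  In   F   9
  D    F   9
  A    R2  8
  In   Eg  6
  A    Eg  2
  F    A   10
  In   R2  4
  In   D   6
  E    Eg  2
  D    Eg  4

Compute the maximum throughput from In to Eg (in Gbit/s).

12

Augment In→Eg: bottleneck 6, flow now 6.
Augment In→D→Eg: bottleneck 4, flow now 10.
Augment In→F→A→Eg: bottleneck 2, flow now 12.
No augmenting path remains; maximum flow = 12.
In the residual graph, reachable from In: {In, D, F, A, R2}.
Min-cut edges: In→Eg (6), D→Eg (4), A→Eg (2); capacity 6 + 4 + 2 = 12.
This cut is saturated, so no flow can exceed 12.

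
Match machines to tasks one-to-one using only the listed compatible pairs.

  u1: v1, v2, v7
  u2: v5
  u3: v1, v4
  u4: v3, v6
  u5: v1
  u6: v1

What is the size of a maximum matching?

Unit-capacity flow: source→left, listed edges, right→sink; max matching = max flow.
Augmenting path u1→v1 (+1); matched 1.
Augmenting path u2→v5 (+1); matched 2.
Augmenting path u3→v4 (+1); matched 3.
Augmenting path u4→v3 (+1); matched 4.
Augmenting path u5→v1→u1→v2 (+1); matched 5.
No augmenting path remains; maximum matching = 5.
König certificate: {u1, u2, u3, u4, v1} is a vertex cover of size 5 (every listed pair touches it), so no matching can be larger.

5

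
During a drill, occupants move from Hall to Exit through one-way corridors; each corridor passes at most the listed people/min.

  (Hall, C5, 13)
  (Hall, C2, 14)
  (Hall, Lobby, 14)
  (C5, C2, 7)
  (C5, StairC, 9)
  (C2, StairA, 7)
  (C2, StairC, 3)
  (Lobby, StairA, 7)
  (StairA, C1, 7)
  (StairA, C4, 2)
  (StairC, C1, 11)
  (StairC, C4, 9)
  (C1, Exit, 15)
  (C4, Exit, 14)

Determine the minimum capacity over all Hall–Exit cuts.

Augment Hall→C5→StairC→C1→Exit: bottleneck 9, flow now 9.
Augment Hall→C2→StairA→C1→Exit: bottleneck 6, flow now 15.
Augment Hall→C2→StairA→C4→Exit: bottleneck 1, flow now 16.
Augment Hall→C2→StairC→C4→Exit: bottleneck 3, flow now 19.
Augment Hall→Lobby→StairA→C4→Exit: bottleneck 1, flow now 20.
Augment Hall→Lobby→StairA→C1→StairC→C4→Exit: bottleneck 1, flow now 21. (uses reverse residual edge)
No augmenting path remains; maximum flow = 21.
By max-flow min-cut, the minimum cut capacity equals the max flow.
In the residual graph, reachable from Hall: {Hall, C5, C2, Lobby, StairA}.
Min-cut edges: C5→StairC (9), C2→StairC (3), StairA→C1 (7), StairA→C4 (2); capacity 9 + 3 + 7 + 2 = 21.

21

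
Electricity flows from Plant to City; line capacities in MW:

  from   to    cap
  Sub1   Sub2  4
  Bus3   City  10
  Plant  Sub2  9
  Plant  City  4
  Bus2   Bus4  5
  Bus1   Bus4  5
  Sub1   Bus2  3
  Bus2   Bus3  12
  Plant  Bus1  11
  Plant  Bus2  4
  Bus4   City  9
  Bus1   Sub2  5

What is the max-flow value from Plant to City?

Augment Plant→City: bottleneck 4, flow now 4.
Augment Plant→Bus1→Bus4→City: bottleneck 5, flow now 9.
Augment Plant→Bus2→Bus4→City: bottleneck 4, flow now 13.
No augmenting path remains; maximum flow = 13.
In the residual graph, reachable from Plant: {Plant, Bus1, Sub2}.
Min-cut edges: Plant→Bus2 (4), Plant→City (4), Bus1→Bus4 (5); capacity 4 + 4 + 5 = 13.
This cut is saturated, so no flow can exceed 13.

13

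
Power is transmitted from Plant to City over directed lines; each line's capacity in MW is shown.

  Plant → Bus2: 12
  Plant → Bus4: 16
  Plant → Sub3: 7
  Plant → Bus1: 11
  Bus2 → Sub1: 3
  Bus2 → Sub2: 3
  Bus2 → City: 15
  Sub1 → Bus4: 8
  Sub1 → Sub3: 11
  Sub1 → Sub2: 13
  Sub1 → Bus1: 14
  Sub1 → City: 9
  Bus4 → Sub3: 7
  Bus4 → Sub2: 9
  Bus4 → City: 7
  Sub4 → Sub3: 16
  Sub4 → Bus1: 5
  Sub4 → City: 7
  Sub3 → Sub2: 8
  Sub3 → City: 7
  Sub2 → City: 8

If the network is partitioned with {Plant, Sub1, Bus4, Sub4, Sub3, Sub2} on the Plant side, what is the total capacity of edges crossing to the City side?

80

Edges leaving {Plant, Sub1, Bus4, Sub4, Sub3, Sub2}: Plant→Bus2 (12), Plant→Bus1 (11), Sub1→Bus1 (14), Sub1→City (9), Bus4→City (7), Sub4→Bus1 (5), Sub4→City (7), Sub3→City (7), Sub2→City (8).
Cut capacity = 12 + 11 + 14 + 9 + 7 + 5 + 7 + 7 + 8 = 80.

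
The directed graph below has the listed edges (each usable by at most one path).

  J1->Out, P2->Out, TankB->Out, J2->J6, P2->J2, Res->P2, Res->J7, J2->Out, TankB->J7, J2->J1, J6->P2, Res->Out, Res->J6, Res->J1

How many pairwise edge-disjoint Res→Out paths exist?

Assign every edge capacity 1; by Menger, the answer equals the max flow.
Path Res→Out (+1); total 1.
Path Res→J1→Out (+1); total 2.
Path Res→P2→Out (+1); total 3.
Path Res→J6→P2→J2→Out (+1); total 4.
No residual Res→Out path; max flow = 4.
Certifying cut of size 4: {Res→J1, Res→J6, Res→Out, Res→P2}.

4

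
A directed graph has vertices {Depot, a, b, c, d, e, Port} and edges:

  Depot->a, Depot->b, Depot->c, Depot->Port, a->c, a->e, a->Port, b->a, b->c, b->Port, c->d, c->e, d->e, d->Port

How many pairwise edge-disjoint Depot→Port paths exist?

Assign every edge capacity 1; by Menger, the answer equals the max flow.
Path Depot→Port (+1); total 1.
Path Depot→a→Port (+1); total 2.
Path Depot→b→Port (+1); total 3.
Path Depot→c→d→Port (+1); total 4.
No residual Depot→Port path; max flow = 4.
Certifying cut of size 4: {Depot→Port, Depot→a, Depot→b, Depot→c}.

4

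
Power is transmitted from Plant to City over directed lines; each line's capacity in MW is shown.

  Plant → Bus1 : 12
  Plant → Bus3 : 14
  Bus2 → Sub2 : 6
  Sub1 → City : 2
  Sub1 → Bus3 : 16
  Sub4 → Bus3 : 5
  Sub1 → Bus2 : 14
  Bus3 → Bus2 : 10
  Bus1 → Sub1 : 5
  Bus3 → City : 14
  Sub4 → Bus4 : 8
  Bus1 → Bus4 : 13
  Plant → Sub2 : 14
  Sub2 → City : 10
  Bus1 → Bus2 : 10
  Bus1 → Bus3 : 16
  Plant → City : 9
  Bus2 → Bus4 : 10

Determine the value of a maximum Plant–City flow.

Augment Plant→City: bottleneck 9, flow now 9.
Augment Plant→Bus3→City: bottleneck 14, flow now 23.
Augment Plant→Sub2→City: bottleneck 10, flow now 33.
Augment Plant→Bus1→Sub1→City: bottleneck 2, flow now 35.
No augmenting path remains; maximum flow = 35.
In the residual graph, reachable from Plant: {Plant, Bus1, Sub1, Bus3, Bus2, Sub2, Bus4}.
Min-cut edges: Plant→City (9), Sub1→City (2), Bus3→City (14), Sub2→City (10); capacity 9 + 2 + 14 + 10 = 35.
This cut is saturated, so no flow can exceed 35.

35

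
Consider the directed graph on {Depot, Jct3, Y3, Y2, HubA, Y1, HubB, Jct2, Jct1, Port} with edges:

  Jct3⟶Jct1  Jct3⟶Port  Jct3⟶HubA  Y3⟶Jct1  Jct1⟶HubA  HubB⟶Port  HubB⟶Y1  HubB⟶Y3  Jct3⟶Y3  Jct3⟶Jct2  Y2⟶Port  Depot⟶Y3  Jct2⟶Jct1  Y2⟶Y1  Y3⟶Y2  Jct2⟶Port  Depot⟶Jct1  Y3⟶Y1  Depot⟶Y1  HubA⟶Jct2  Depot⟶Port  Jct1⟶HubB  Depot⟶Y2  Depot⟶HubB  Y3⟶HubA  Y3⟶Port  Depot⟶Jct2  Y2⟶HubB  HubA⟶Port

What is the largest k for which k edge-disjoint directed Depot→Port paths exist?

6

Assign every edge capacity 1; by Menger, the answer equals the max flow.
Path Depot→Port (+1); total 1.
Path Depot→Y3→Port (+1); total 2.
Path Depot→Y2→Port (+1); total 3.
Path Depot→HubB→Port (+1); total 4.
Path Depot→Jct2→Port (+1); total 5.
Path Depot→Jct1→HubA→Port (+1); total 6.
No residual Depot→Port path; max flow = 6.
Certifying cut of size 6: {Depot→HubB, Depot→Jct1, Depot→Jct2, Depot→Port, Depot→Y2, Depot→Y3}.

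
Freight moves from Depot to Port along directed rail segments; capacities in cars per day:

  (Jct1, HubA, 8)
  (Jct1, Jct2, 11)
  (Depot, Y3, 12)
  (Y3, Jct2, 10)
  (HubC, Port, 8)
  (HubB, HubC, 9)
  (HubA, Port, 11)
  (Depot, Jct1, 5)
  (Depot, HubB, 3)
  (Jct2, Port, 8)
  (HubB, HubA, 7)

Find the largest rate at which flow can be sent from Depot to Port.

16

Augment Depot→Jct1→HubA→Port: bottleneck 5, flow now 5.
Augment Depot→HubB→HubA→Port: bottleneck 3, flow now 8.
Augment Depot→Y3→Jct2→Port: bottleneck 8, flow now 16.
No augmenting path remains; maximum flow = 16.
In the residual graph, reachable from Depot: {Depot, Y3, Jct2}.
Min-cut edges: Depot→Jct1 (5), Depot→HubB (3), Jct2→Port (8); capacity 5 + 3 + 8 = 16.
This cut is saturated, so no flow can exceed 16.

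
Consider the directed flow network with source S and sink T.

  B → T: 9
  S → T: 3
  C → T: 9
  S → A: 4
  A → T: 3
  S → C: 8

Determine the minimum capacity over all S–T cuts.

14

Augment S→T: bottleneck 3, flow now 3.
Augment S→A→T: bottleneck 3, flow now 6.
Augment S→C→T: bottleneck 8, flow now 14.
No augmenting path remains; maximum flow = 14.
By max-flow min-cut, the minimum cut capacity equals the max flow.
In the residual graph, reachable from S: {S, A}.
Min-cut edges: S→C (8), S→T (3), A→T (3); capacity 8 + 3 + 3 = 14.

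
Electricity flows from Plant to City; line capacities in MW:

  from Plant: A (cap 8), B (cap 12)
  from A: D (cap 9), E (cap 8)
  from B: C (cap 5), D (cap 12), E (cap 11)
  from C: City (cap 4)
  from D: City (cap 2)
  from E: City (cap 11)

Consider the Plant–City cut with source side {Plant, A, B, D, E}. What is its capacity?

18

Edges leaving {Plant, A, B, D, E}: B→C (5), D→City (2), E→City (11).
Cut capacity = 5 + 2 + 11 = 18.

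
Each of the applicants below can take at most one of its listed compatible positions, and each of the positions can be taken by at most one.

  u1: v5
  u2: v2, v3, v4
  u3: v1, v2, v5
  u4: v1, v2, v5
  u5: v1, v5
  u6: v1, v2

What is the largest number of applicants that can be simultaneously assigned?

Unit-capacity flow: source→left, listed edges, right→sink; max matching = max flow.
Augmenting path u1→v5 (+1); matched 1.
Augmenting path u2→v2 (+1); matched 2.
Augmenting path u3→v1 (+1); matched 3.
Augmenting path u4→v2→u2→v3 (+1); matched 4.
No augmenting path remains; maximum matching = 4.
König certificate: {u2, v1, v2, v5} is a vertex cover of size 4 (every listed pair touches it), so no matching can be larger.

4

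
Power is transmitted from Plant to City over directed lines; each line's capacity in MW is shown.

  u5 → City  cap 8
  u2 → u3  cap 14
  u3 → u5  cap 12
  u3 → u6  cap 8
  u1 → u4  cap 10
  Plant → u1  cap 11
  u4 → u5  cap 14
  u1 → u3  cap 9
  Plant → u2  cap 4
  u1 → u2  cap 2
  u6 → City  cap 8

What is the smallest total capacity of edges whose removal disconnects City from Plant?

15

Augment Plant→u1→u3→u5→City: bottleneck 8, flow now 8.
Augment Plant→u1→u3→u6→City: bottleneck 1, flow now 9.
Augment Plant→u2→u3→u6→City: bottleneck 4, flow now 13.
Augment Plant→u1→u2→u3→u6→City: bottleneck 2, flow now 15.
No augmenting path remains; maximum flow = 15.
By max-flow min-cut, the minimum cut capacity equals the max flow.
In the residual graph, reachable from Plant: {Plant}.
Min-cut edges: Plant→u1 (11), Plant→u2 (4); capacity 11 + 4 = 15.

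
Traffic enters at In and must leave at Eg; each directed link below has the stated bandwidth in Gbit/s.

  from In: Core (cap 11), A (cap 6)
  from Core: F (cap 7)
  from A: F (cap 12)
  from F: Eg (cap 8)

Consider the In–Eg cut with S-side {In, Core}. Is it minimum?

No — its capacity is 13, but the minimum cut has capacity 8.

Given cut capacity: 6 + 7 = 13.
Augment In→Core→F→Eg: bottleneck 7, flow now 7.
Augment In→A→F→Eg: bottleneck 1, flow now 8.
No augmenting path remains; maximum flow = 8.
In the residual graph, reachable from In: {In, Core, A, F}.
Min-cut edges: F→Eg (8); capacity 8 = 8.
Cut capacity 13 exceeds the max flow 8, so it is not minimum.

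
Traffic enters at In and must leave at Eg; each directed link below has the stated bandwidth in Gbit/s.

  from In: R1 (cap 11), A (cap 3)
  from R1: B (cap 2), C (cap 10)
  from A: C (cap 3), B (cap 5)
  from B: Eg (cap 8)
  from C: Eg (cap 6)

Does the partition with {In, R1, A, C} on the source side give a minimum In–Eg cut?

Given cut capacity: 2 + 5 + 6 = 13.
Augment In→R1→B→Eg: bottleneck 2, flow now 2.
Augment In→R1→C→Eg: bottleneck 6, flow now 8.
Augment In→A→B→Eg: bottleneck 3, flow now 11.
No augmenting path remains; maximum flow = 11.
In the residual graph, reachable from In: {In, R1, C}.
Min-cut edges: In→A (3), R1→B (2), C→Eg (6); capacity 3 + 2 + 6 = 11.
Cut capacity 13 exceeds the max flow 11, so it is not minimum.

No — its capacity is 13, but the minimum cut has capacity 11.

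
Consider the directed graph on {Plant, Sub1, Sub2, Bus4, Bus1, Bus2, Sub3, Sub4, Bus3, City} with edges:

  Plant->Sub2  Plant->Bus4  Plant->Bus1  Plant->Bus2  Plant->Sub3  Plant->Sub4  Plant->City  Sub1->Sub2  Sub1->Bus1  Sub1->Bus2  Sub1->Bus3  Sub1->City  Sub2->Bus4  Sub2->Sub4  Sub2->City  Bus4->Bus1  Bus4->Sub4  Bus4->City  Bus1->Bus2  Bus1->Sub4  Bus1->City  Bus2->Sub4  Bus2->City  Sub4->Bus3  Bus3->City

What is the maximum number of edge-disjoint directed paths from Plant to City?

Assign every edge capacity 1; by Menger, the answer equals the max flow.
Path Plant→City (+1); total 1.
Path Plant→Sub2→City (+1); total 2.
Path Plant→Bus4→City (+1); total 3.
Path Plant→Bus1→City (+1); total 4.
Path Plant→Bus2→City (+1); total 5.
Path Plant→Sub4→Bus3→City (+1); total 6.
No residual Plant→City path; max flow = 6.
Certifying cut of size 6: {Plant→Bus1, Plant→Bus2, Plant→Bus4, Plant→City, Plant→Sub2, Plant→Sub4}.

6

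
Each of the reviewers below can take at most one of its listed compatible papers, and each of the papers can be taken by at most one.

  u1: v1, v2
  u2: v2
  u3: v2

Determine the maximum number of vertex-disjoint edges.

Unit-capacity flow: source→left, listed edges, right→sink; max matching = max flow.
Augmenting path u1→v1 (+1); matched 1.
Augmenting path u2→v2 (+1); matched 2.
No augmenting path remains; maximum matching = 2.
König certificate: {u1, v2} is a vertex cover of size 2 (every listed pair touches it), so no matching can be larger.

2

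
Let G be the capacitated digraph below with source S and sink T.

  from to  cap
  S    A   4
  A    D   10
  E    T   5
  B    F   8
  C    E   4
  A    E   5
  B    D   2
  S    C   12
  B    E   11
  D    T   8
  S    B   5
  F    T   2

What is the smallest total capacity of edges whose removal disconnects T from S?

13

Augment S→A→D→T: bottleneck 4, flow now 4.
Augment S→B→D→T: bottleneck 2, flow now 6.
Augment S→B→E→T: bottleneck 3, flow now 9.
Augment S→C→E→T: bottleneck 2, flow now 11.
Augment S→C→E→B→F→T: bottleneck 2, flow now 13. (uses reverse residual edge)
No augmenting path remains; maximum flow = 13.
By max-flow min-cut, the minimum cut capacity equals the max flow.
In the residual graph, reachable from S: {S, C}.
Min-cut edges: S→A (4), S→B (5), C→E (4); capacity 4 + 5 + 4 = 13.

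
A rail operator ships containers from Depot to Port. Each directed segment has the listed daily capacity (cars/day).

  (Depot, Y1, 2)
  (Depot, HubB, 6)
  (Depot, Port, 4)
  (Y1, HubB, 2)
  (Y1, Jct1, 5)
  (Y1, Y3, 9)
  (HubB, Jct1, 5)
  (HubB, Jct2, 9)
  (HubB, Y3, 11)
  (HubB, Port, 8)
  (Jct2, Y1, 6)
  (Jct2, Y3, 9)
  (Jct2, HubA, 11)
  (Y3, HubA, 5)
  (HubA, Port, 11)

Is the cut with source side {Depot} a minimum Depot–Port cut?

Yes — it is a minimum cut (capacity 12).

Given cut capacity: 2 + 6 + 4 = 12.
Augment Depot→Port: bottleneck 4, flow now 4.
Augment Depot→HubB→Port: bottleneck 6, flow now 10.
Augment Depot→Y1→HubB→Port: bottleneck 2, flow now 12.
No augmenting path remains; maximum flow = 12.
Cut capacity 12 equals the max flow, so it is a minimum cut.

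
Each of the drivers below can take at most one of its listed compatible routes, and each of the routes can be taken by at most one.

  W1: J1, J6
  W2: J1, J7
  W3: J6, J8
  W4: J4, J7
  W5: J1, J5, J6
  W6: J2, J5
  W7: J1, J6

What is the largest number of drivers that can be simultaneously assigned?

Unit-capacity flow: source→left, listed edges, right→sink; max matching = max flow.
Augmenting path W1→J1 (+1); matched 1.
Augmenting path W2→J7 (+1); matched 2.
Augmenting path W3→J6 (+1); matched 3.
Augmenting path W4→J4 (+1); matched 4.
Augmenting path W5→J5 (+1); matched 5.
Augmenting path W6→J2 (+1); matched 6.
Augmenting path W7→J6→W3→J8 (+1); matched 7.
No augmenting path remains; maximum matching = 7.
König certificate: {W1, W2, W3, W4, W5, W6, W7} is a vertex cover of size 7 (every listed pair touches it), so no matching can be larger.

7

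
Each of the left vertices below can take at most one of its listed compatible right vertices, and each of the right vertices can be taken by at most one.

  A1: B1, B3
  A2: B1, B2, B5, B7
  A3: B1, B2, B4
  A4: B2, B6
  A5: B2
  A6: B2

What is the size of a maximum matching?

5

Unit-capacity flow: source→left, listed edges, right→sink; max matching = max flow.
Augmenting path A1→B1 (+1); matched 1.
Augmenting path A2→B2 (+1); matched 2.
Augmenting path A3→B4 (+1); matched 3.
Augmenting path A4→B6 (+1); matched 4.
Augmenting path A5→B2→A2→B5 (+1); matched 5.
No augmenting path remains; maximum matching = 5.
König certificate: {A1, A2, A3, A4, B2} is a vertex cover of size 5 (every listed pair touches it), so no matching can be larger.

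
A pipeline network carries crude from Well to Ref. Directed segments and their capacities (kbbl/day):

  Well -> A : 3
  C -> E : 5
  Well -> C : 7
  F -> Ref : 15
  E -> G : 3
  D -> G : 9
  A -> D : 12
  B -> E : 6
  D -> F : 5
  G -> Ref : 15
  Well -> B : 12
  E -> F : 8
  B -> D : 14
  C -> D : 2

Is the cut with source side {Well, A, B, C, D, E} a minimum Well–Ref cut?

Given cut capacity: 5 + 9 + 8 + 3 = 25.
Augment Well→A→D→F→Ref: bottleneck 3, flow now 3.
Augment Well→B→D→F→Ref: bottleneck 2, flow now 5.
Augment Well→B→D→G→Ref: bottleneck 9, flow now 14.
Augment Well→B→E→F→Ref: bottleneck 1, flow now 15.
Augment Well→C→E→F→Ref: bottleneck 5, flow now 20.
Augment Well→C→D→B→E→F→Ref: bottleneck 2, flow now 22. (uses reverse residual edge)
No augmenting path remains; maximum flow = 22.
In the residual graph, reachable from Well: {Well}.
Min-cut edges: Well→A (3), Well→B (12), Well→C (7); capacity 3 + 12 + 7 = 22.
Cut capacity 25 exceeds the max flow 22, so it is not minimum.

No — its capacity is 25, but the minimum cut has capacity 22.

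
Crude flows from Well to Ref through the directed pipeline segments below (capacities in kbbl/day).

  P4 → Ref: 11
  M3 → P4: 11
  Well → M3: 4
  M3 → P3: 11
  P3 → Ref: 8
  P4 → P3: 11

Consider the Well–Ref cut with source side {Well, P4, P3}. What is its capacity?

Edges leaving {Well, P4, P3}: Well→M3 (4), P4→Ref (11), P3→Ref (8).
Cut capacity = 4 + 11 + 8 = 23.

23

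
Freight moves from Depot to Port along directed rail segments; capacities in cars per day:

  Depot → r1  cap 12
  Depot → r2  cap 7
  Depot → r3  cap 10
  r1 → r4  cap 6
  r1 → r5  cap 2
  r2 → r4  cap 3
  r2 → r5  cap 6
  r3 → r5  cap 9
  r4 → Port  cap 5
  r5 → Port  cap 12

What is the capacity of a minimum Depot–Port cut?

17

Augment Depot→r1→r4→Port: bottleneck 5, flow now 5.
Augment Depot→r1→r5→Port: bottleneck 2, flow now 7.
Augment Depot→r2→r5→Port: bottleneck 6, flow now 13.
Augment Depot→r3→r5→Port: bottleneck 4, flow now 17.
No augmenting path remains; maximum flow = 17.
By max-flow min-cut, the minimum cut capacity equals the max flow.
In the residual graph, reachable from Depot: {Depot, r1, r2, r3, r4, r5}.
Min-cut edges: r4→Port (5), r5→Port (12); capacity 5 + 12 = 17.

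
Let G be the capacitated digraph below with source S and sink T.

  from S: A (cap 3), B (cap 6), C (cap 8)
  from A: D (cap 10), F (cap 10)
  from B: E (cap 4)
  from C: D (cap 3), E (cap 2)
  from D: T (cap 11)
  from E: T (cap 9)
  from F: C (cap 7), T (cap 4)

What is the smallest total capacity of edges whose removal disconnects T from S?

Augment S→A→D→T: bottleneck 3, flow now 3.
Augment S→B→E→T: bottleneck 4, flow now 7.
Augment S→C→D→T: bottleneck 3, flow now 10.
Augment S→C→E→T: bottleneck 2, flow now 12.
No augmenting path remains; maximum flow = 12.
By max-flow min-cut, the minimum cut capacity equals the max flow.
In the residual graph, reachable from S: {S, B, C}.
Min-cut edges: S→A (3), B→E (4), C→D (3), C→E (2); capacity 3 + 4 + 3 + 2 = 12.

12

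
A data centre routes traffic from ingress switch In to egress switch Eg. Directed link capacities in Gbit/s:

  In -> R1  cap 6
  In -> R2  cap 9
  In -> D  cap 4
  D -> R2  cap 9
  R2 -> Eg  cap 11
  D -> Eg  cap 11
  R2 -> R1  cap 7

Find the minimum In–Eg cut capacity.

Augment In→D→Eg: bottleneck 4, flow now 4.
Augment In→R2→Eg: bottleneck 9, flow now 13.
No augmenting path remains; maximum flow = 13.
By max-flow min-cut, the minimum cut capacity equals the max flow.
In the residual graph, reachable from In: {In, R1}.
Min-cut edges: In→D (4), In→R2 (9); capacity 4 + 9 = 13.

13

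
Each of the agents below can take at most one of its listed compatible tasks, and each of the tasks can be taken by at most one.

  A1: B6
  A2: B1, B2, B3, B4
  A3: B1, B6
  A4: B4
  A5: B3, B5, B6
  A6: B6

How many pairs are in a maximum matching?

Unit-capacity flow: source→left, listed edges, right→sink; max matching = max flow.
Augmenting path A1→B6 (+1); matched 1.
Augmenting path A2→B1 (+1); matched 2.
Augmenting path A4→B4 (+1); matched 3.
Augmenting path A5→B3 (+1); matched 4.
Augmenting path A3→B1→A2→B2 (+1); matched 5.
No augmenting path remains; maximum matching = 5.
König certificate: {A2, A3, A4, A5, B6} is a vertex cover of size 5 (every listed pair touches it), so no matching can be larger.

5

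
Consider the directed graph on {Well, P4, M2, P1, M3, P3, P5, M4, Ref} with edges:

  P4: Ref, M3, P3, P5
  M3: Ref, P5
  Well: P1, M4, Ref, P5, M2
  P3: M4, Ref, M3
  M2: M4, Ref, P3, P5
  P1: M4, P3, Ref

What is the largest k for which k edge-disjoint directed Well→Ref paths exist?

Assign every edge capacity 1; by Menger, the answer equals the max flow.
Path Well→Ref (+1); total 1.
Path Well→M2→Ref (+1); total 2.
Path Well→P1→Ref (+1); total 3.
No residual Well→Ref path; max flow = 3.
Certifying cut of size 3: {Well→M2, Well→P1, Well→Ref}.

3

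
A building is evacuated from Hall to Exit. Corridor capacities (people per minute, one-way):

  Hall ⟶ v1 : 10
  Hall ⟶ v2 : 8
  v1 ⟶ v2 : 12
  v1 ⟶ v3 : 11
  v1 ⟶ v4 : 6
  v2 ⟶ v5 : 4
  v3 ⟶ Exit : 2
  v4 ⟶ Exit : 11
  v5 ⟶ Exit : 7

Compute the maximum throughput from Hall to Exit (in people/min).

Augment Hall→v1→v3→Exit: bottleneck 2, flow now 2.
Augment Hall→v1→v4→Exit: bottleneck 6, flow now 8.
Augment Hall→v2→v5→Exit: bottleneck 4, flow now 12.
No augmenting path remains; maximum flow = 12.
In the residual graph, reachable from Hall: {Hall, v1, v2, v3}.
Min-cut edges: v1→v4 (6), v2→v5 (4), v3→Exit (2); capacity 6 + 4 + 2 = 12.
This cut is saturated, so no flow can exceed 12.

12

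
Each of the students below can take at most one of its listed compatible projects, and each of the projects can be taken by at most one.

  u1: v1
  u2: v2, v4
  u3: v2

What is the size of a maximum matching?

3

Unit-capacity flow: source→left, listed edges, right→sink; max matching = max flow.
Augmenting path u1→v1 (+1); matched 1.
Augmenting path u2→v2 (+1); matched 2.
Augmenting path u3→v2→u2→v4 (+1); matched 3.
No augmenting path remains; maximum matching = 3.
König certificate: {u1, u2, u3} is a vertex cover of size 3 (every listed pair touches it), so no matching can be larger.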